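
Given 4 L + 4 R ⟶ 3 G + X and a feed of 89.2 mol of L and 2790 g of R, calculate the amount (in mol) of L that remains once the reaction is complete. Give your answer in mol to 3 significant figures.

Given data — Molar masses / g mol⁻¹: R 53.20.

36.8 mol

n(L) = 89.20 mol
n(R) = 2790 / 53.20 = 52.44 mol
n/ν for L = 89.20/4 = 22.30
n/ν for R = 52.44/4 = 13.11
Smallest n/ν is R → limiting reagent.
L consumed = (4/4) × 52.44 = 52.44 mol
L remaining = 89.20 − 52.44 = 36.76 mol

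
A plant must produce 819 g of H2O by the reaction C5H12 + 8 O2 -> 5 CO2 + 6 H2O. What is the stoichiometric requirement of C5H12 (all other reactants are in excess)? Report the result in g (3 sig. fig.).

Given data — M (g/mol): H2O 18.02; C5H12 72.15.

547 g

n(H2O) = 819 / 18.02 = 45.45 mol
n(C5H12) = (1/6) × 45.45 = 7.575 mol
mass = 7.575 × 72.15 = 546.5 g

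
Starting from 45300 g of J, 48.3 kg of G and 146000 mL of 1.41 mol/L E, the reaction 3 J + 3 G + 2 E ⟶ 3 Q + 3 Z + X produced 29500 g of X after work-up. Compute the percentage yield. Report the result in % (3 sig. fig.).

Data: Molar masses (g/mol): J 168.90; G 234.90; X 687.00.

n(J) = 45300 / 168.90 = 268.2 mol
n(G) = 48.30×1000 / 234.90 = 205.6 mol
n(E) = 1.41 × 146000/1000 = 205.9 mol
n/ν → J: 89.40, G: 68.53, E: 103.0; G is limiting.
theoretical n(X) = (1/3) × 205.6 = 68.53 mol → 47080 g
% yield = 29500 / 47080 × 100 = 62.66 %

62.7 %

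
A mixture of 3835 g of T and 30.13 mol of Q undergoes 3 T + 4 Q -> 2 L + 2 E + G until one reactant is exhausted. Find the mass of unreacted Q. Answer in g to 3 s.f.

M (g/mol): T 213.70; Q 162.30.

n(T) = 3835 / 213.70 = 17.95 mol
n(Q) = 30.13 mol
n/ν for T = 17.95/3 = 5.983
n/ν for Q = 30.13/4 = 7.533
Smallest n/ν is T → limiting reagent.
Q consumed = (4/3) × 17.95 = 23.93 mol
Q remaining = 30.13 − 23.93 = 6.200 mol
mass = 6.200 × 162.30 = 1006 g

1010 g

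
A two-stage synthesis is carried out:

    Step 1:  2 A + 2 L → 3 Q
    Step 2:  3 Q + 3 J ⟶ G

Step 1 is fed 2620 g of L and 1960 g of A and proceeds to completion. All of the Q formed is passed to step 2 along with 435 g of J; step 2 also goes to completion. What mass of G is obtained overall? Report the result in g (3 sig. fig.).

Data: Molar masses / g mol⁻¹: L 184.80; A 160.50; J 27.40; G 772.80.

4090 g

Step 1:
n(L) = 2620 / 184.80 = 14.18 mol
n(A) = 1960 / 160.50 = 12.21 mol
n/ν → L: 7.090, A: 6.105; A is limiting.
n(Q) produced = (3/2) × 12.21 = 18.32 mol
Step 2:
n(Q) available = 18.32 mol
n(J) = 435.0 / 27.40 = 15.88 mol
n/ν → Q: 6.107, J: 5.293; J is limiting.
n(G) = (1/3) × 15.88 = 5.293 mol
mass = 5.293 × 772.80 = 4090 g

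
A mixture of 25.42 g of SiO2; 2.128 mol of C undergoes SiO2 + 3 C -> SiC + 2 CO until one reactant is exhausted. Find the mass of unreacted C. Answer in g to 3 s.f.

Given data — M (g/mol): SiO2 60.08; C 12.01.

10.3 g

n(SiO2) = 25.42 / 60.08 = 0.4231 mol
n(C) = 2.128 mol
n/ν → SiO2: 0.4231, C: 0.7093; SiO2 is limiting.
C consumed = (3/1) × 0.4231 = 1.269 mol
C remaining = 2.128 − 1.269 = 0.8590 mol
mass = 0.8590 × 12.01 = 10.32 g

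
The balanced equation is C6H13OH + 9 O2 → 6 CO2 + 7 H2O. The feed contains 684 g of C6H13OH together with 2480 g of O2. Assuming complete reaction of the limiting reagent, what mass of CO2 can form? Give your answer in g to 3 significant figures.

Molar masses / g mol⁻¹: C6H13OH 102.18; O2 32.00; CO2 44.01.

n(C6H13OH) = 684.0 / 102.18 = 6.694 mol
n(O2) = 2480 / 32.00 = 77.50 mol
n/ν for C6H13OH = 6.694/1 = 6.694
n/ν for O2 = 77.50/9 = 8.611
Smallest n/ν is C6H13OH → limiting reagent.
n(CO2) = (6/1) × 6.694 = 40.16 mol
mass = 40.16 × 44.01 = 1767 g

1770 g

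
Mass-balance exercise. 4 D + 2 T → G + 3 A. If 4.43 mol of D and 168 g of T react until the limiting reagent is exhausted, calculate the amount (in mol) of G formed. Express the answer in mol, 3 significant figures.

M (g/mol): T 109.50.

0.767 mol

n(D) = 4.430 mol
n(T) = 168.0 / 109.50 = 1.534 mol
n/ν for D = 4.430/4 = 1.108
n/ν for T = 1.534/2 = 0.7670
Smallest n/ν is T → limiting reagent.
n(G) = (1/2) × 1.534 = 0.7670 mol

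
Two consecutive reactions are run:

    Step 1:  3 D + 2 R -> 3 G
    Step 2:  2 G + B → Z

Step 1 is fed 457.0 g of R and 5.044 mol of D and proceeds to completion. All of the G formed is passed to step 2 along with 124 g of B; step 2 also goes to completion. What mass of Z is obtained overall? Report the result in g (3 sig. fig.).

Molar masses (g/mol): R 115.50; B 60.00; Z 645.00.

1330 g

Step 1:
n(R) = 457.0 / 115.50 = 3.957 mol
n(D) = 5.044 mol
n/ν for R = 3.957/2 = 1.979
n/ν for D = 5.044/3 = 1.681
Smallest n/ν is D → limiting reagent.
n(G) produced = (3/3) × 5.044 = 5.044 mol
Step 2:
n(G) available = 5.044 mol
n(B) = 124.0 / 60.00 = 2.067 mol
n/ν for G = 5.044/2 = 2.522
n/ν for B = 2.067/1 = 2.067
Smallest n/ν is B → limiting reagent.
n(Z) = (1/1) × 2.067 = 2.067 mol
mass = 2.067 × 645.00 = 1333 g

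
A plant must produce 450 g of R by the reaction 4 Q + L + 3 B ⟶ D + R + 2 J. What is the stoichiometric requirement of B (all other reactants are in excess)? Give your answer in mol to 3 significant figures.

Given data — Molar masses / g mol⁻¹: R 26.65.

50.7 mol

n(R) = 450 / 26.65 = 16.89 mol
n(B) = (3/1) × 16.89 = 50.67 mol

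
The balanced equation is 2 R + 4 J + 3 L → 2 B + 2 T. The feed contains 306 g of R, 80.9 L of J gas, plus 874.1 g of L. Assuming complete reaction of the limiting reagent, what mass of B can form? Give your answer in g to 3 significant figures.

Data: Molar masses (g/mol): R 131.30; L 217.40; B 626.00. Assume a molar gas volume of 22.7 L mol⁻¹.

n(R) = 306.0 / 131.30 = 2.331 mol
n(J) = 80.90 / 22.7 = 3.564 mol
n(L) = 874.1 / 217.40 = 4.021 mol
n/ν → R: 1.166, J: 0.8910, L: 1.340; J is limiting.
n(B) = (2/4) × 3.564 = 1.782 mol
mass = 1.782 × 626.00 = 1116 g

1120 g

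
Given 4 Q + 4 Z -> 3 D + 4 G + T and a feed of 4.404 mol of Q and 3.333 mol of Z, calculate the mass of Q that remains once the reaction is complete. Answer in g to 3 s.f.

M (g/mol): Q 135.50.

145 g

n(Q) = 4.404 mol
n(Z) = 3.333 mol
n/ν for Q = 4.404/4 = 1.101
n/ν for Z = 3.333/4 = 0.8333
Smallest n/ν is Z → limiting reagent.
Q consumed = (4/4) × 3.333 = 3.333 mol
Q remaining = 4.404 − 3.333 = 1.071 mol
mass = 1.071 × 135.50 = 145.1 g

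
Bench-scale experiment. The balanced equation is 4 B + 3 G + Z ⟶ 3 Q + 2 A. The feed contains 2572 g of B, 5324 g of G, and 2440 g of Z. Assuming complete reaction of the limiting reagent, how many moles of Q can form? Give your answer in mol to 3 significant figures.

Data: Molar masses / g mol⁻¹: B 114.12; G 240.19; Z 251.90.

16.9 mol

n(B) = 2572 / 114.12 = 22.54 mol
n(G) = 5324 / 240.19 = 22.17 mol
n(Z) = 2440 / 251.90 = 9.686 mol
n/ν for B = 22.54/4 = 5.635
n/ν for G = 22.17/3 = 7.390
n/ν for Z = 9.686/1 = 9.686
Smallest n/ν is B → limiting reagent.
n(Q) = (3/4) × 22.54 = 16.91 mol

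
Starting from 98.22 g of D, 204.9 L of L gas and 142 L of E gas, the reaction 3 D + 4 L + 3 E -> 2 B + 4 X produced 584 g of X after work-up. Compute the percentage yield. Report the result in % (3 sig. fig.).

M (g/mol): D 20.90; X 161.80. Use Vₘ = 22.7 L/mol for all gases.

57.6 %

n(D) = 98.22 / 20.90 = 4.700 mol
n(L) = 204.9 / 22.7 = 9.026 mol
n(E) = 142.0 / 22.7 = 6.256 mol
n/ν → D: 1.567, L: 2.257, E: 2.085; D is limiting.
theoretical n(X) = (4/3) × 4.700 = 6.267 mol → 1014 g
% yield = 584 / 1014 × 100 = 57.59 %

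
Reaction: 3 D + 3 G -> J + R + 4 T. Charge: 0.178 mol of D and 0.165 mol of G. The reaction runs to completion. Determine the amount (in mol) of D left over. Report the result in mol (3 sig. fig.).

n(D) = 0.1780 mol
n(G) = 0.1650 mol
n/ν → D: 0.05933, G: 0.05500; G is limiting.
D consumed = (3/3) × 0.1650 = 0.1650 mol
D remaining = 0.1780 − 0.1650 = 0.01300 mol

0.0130 mol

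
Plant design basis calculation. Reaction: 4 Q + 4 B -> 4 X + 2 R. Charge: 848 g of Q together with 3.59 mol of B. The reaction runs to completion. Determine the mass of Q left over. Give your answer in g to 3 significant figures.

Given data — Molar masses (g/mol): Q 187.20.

176 g

n(Q) = 848.0 / 187.20 = 4.530 mol
n(B) = 3.590 mol
n/ν → Q: 1.133, B: 0.8975; B is limiting.
Q consumed = (4/4) × 3.590 = 3.590 mol
Q remaining = 4.530 − 3.590 = 0.9400 mol
mass = 0.9400 × 187.20 = 176.0 g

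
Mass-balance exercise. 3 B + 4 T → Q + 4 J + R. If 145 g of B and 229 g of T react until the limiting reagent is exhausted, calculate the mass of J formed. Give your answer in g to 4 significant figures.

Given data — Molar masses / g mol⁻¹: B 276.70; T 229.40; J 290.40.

n(B) = 145.0 / 276.70 = 0.5240 mol
n(T) = 229.0 / 229.40 = 0.9983 mol
n/ν for B = 0.5240/3 = 0.1747
n/ν for T = 0.9983/4 = 0.2496
Smallest n/ν is B → limiting reagent.
n(J) = (4/3) × 0.5240 = 0.6987 mol
mass = 0.6987 × 290.40 = 202.9 g

202.9 g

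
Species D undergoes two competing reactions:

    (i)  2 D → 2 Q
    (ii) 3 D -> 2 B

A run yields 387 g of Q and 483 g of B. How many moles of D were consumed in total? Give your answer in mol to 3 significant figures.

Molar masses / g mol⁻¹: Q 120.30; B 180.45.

7.23 mol

n(Q) = 387 / 120.30 = 3.217 mol
n(B) = 483 / 180.45 = 2.677 mol
n(D) via (i) = (2/2)×3.217 = 3.217 mol
n(D) via (ii) = (3/2)×2.677 = 4.016 mol
total n(D) = 3.217 + 4.016 = 7.233 mol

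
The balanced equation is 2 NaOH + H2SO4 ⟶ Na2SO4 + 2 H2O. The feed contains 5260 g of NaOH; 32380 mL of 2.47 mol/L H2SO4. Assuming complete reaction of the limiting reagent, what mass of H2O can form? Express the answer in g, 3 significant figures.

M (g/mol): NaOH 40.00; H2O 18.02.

n(NaOH) = 5260 / 40.00 = 131.5 mol
n(H2SO4) = 2.47 × 32380/1000 = 79.98 mol
n/ν for NaOH = 131.5/2 = 65.75
n/ν for H2SO4 = 79.98/1 = 79.98
Smallest n/ν is NaOH → limiting reagent.
n(H2O) = (2/2) × 131.5 = 131.5 mol
mass = 131.5 × 18.02 = 2370 g

2370 g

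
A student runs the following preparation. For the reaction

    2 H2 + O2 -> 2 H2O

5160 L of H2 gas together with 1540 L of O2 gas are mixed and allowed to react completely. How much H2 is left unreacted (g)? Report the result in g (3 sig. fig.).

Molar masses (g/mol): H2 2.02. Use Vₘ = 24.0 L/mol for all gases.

n(H2) = 5160 / 24.0 = 215.0 mol
n(O2) = 1540 / 24.0 = 64.17 mol
n/ν for H2 = 215.0/2 = 107.5
n/ν for O2 = 64.17/1 = 64.17
Smallest n/ν is O2 → limiting reagent.
H2 consumed = (2/1) × 64.17 = 128.3 mol
H2 remaining = 215.0 − 128.3 = 86.70 mol
mass = 86.70 × 2.02 = 175.1 g

175 g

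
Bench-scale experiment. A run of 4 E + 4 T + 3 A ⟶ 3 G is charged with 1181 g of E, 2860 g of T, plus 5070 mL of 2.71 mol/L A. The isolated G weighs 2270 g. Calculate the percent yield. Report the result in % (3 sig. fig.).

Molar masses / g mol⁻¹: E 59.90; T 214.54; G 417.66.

54.4 %

n(E) = 1181 / 59.90 = 19.72 mol
n(T) = 2860 / 214.54 = 13.33 mol
n(A) = 2.71 × 5070/1000 = 13.74 mol
n/ν for E = 19.72/4 = 4.930
n/ν for T = 13.33/4 = 3.333
n/ν for A = 13.74/3 = 4.580
Smallest n/ν is T → limiting reagent.
theoretical n(G) = (3/4) × 13.33 = 9.998 mol → 4176 g
% yield = 2270 / 4176 × 100 = 54.36 %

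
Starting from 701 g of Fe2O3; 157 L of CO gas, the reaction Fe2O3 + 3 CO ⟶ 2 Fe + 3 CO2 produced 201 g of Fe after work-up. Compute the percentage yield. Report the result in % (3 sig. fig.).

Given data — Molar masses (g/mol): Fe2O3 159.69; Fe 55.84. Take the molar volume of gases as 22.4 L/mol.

77.0 %

n(Fe2O3) = 701.0 / 159.69 = 4.390 mol
n(CO) = 157.0 / 22.4 = 7.009 mol
n/ν → Fe2O3: 4.390, CO: 2.336; CO is limiting.
theoretical n(Fe) = (2/3) × 7.009 = 4.673 mol → 260.9 g
% yield = 201 / 260.9 × 100 = 77.04 %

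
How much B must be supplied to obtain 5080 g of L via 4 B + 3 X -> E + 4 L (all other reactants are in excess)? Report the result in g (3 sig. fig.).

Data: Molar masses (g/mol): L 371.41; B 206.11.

2820 g

n(L) = 5080 / 371.41 = 13.68 mol
n(B) = (4/4) × 13.68 = 13.68 mol
mass = 13.68 × 206.11 = 2820 g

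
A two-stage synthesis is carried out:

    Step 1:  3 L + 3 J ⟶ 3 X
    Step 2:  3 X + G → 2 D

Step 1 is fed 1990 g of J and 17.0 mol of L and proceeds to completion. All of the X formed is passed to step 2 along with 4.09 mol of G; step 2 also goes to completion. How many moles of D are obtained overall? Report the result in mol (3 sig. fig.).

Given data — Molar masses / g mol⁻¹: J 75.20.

8.18 mol

Step 1:
n(J) = 1990 / 75.20 = 26.46 mol
n(L) = 17.00 mol
n/ν for J = 26.46/3 = 8.820
n/ν for L = 17.00/3 = 5.667
Smallest n/ν is L → limiting reagent.
n(X) produced = (3/3) × 17.00 = 17.00 mol
Step 2:
n(X) available = 17.00 mol
n(G) = 4.090 mol
n/ν for X = 17.00/3 = 5.667
n/ν for G = 4.090/1 = 4.090
Smallest n/ν is G → limiting reagent.
n(D) = (2/1) × 4.090 = 8.180 mol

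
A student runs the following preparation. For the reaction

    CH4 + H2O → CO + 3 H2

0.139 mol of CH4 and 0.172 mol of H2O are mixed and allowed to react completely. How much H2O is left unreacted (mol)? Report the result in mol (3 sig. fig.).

0.0330 mol

n(CH4) = 0.1390 mol
n(H2O) = 0.1720 mol
n/ν for CH4 = 0.1390/1 = 0.1390
n/ν for H2O = 0.1720/1 = 0.1720
Smallest n/ν is CH4 → limiting reagent.
H2O consumed = (1/1) × 0.1390 = 0.1390 mol
H2O remaining = 0.1720 − 0.1390 = 0.03300 mol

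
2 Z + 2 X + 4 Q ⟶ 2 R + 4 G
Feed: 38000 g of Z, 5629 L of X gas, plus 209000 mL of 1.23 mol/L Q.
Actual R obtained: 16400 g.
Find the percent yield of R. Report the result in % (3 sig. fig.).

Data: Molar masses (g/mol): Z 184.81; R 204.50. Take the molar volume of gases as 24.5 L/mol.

62.4 %

n(Z) = 38000 / 184.81 = 205.6 mol
n(X) = 5629 / 24.5 = 229.8 mol
n(Q) = 1.23 × 209000/1000 = 257.1 mol
n/ν for Z = 205.6/2 = 102.8
n/ν for X = 229.8/2 = 114.9
n/ν for Q = 257.1/4 = 64.28
Smallest n/ν is Q → limiting reagent.
theoretical n(R) = (2/4) × 257.1 = 128.6 mol → 26300 g
% yield = 16400 / 26300 × 100 = 62.36 %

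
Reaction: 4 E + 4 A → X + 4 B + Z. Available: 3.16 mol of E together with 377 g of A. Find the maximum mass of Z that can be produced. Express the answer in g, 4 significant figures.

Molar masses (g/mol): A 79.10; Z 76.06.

60.09 g

n(E) = 3.160 mol
n(A) = 377.0 / 79.10 = 4.766 mol
n/ν for E = 3.160/4 = 0.7900
n/ν for A = 4.766/4 = 1.192
Smallest n/ν is E → limiting reagent.
n(Z) = (1/4) × 3.160 = 0.7900 mol
mass = 0.7900 × 76.06 = 60.09 g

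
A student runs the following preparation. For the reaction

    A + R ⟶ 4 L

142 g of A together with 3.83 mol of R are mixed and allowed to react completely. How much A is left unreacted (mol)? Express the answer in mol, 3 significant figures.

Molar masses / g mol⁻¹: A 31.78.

n(A) = 142.0 / 31.78 = 4.468 mol
n(R) = 3.830 mol
n/ν for A = 4.468/1 = 4.468
n/ν for R = 3.830/1 = 3.830
Smallest n/ν is R → limiting reagent.
A consumed = (1/1) × 3.830 = 3.830 mol
A remaining = 4.468 − 3.830 = 0.6380 mol

0.638 mol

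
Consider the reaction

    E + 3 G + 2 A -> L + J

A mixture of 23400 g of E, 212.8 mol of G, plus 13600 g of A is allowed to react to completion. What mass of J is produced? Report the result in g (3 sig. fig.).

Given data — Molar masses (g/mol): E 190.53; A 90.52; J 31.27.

n(E) = 23400 / 190.53 = 122.8 mol
n(G) = 212.8 mol
n(A) = 13600 / 90.52 = 150.2 mol
n/ν for E = 122.8/1 = 122.8
n/ν for G = 212.8/3 = 70.93
n/ν for A = 150.2/2 = 75.10
Smallest n/ν is G → limiting reagent.
n(J) = (1/3) × 212.8 = 70.93 mol
mass = 70.93 × 31.27 = 2218 g

2220 g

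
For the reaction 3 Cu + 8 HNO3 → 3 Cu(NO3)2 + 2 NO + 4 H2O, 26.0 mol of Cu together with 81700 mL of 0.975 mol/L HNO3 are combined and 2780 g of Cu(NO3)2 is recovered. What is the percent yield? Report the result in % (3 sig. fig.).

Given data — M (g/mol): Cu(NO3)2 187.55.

n(Cu) = 26.00 mol
n(HNO3) = 0.975 × 81700/1000 = 79.66 mol
n/ν → Cu: 8.667, HNO3: 9.958; Cu is limiting.
theoretical n(Cu(NO3)2) = (3/3) × 26.00 = 26.00 mol → 4876 g
% yield = 2780 / 4876 × 100 = 57.01 %

57.0 %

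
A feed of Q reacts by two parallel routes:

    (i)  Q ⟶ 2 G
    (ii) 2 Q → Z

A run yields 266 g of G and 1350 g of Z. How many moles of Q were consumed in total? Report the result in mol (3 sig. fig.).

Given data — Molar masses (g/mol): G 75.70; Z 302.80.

n(G) = 266 / 75.70 = 3.514 mol
n(Z) = 1350 / 302.80 = 4.458 mol
n(Q) via (i) = (1/2)×3.514 = 1.757 mol
n(Q) via (ii) = (2/1)×4.458 = 8.916 mol
total n(Q) = 1.757 + 8.916 = 10.67 mol

10.7 mol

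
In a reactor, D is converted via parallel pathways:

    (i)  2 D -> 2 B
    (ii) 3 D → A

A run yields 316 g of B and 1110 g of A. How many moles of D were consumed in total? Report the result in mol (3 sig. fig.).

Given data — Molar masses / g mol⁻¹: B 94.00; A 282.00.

n(B) = 316 / 94.00 = 3.362 mol
n(A) = 1110 / 282.00 = 3.936 mol
n(D) via (i) = (2/2)×3.362 = 3.362 mol
n(D) via (ii) = (3/1)×3.936 = 11.81 mol
total n(D) = 3.362 + 11.81 = 15.17 mol

15.2 mol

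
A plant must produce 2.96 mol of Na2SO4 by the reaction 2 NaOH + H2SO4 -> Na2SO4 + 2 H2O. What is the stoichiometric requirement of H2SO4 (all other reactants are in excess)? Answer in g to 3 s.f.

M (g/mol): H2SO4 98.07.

290 g

n(Na2SO4) = 2.960 mol
n(H2SO4) = (1/1) × 2.960 = 2.960 mol
mass = 2.960 × 98.07 = 290.3 g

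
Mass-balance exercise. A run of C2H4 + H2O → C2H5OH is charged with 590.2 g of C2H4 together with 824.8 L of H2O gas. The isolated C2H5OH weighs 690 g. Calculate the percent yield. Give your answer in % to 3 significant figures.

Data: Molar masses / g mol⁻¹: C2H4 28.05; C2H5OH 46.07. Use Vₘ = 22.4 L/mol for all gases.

n(C2H4) = 590.2 / 28.05 = 21.04 mol
n(H2O) = 824.8 / 22.4 = 36.82 mol
n/ν → C2H4: 21.04, H2O: 36.82; C2H4 is limiting.
theoretical n(C2H5OH) = (1/1) × 21.04 = 21.04 mol → 969.3 g
% yield = 690 / 969.3 × 100 = 71.19 %

71.2 %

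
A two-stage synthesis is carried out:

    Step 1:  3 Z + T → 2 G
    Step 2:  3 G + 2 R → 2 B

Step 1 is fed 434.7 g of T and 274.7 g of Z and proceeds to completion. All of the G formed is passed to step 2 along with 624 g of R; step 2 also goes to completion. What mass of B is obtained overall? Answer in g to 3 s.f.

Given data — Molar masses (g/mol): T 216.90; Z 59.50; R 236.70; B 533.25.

Step 1:
n(T) = 434.7 / 216.90 = 2.004 mol
n(Z) = 274.7 / 59.50 = 4.617 mol
n/ν for T = 2.004/1 = 2.004
n/ν for Z = 4.617/3 = 1.539
Smallest n/ν is Z → limiting reagent.
n(G) produced = (2/3) × 4.617 = 3.078 mol
Step 2:
n(G) available = 3.078 mol
n(R) = 624.0 / 236.70 = 2.636 mol
n/ν for G = 3.078/3 = 1.026
n/ν for R = 2.636/2 = 1.318
Smallest n/ν is G → limiting reagent.
n(B) = (2/3) × 3.078 = 2.052 mol
mass = 2.052 × 533.25 = 1094 g

1090 g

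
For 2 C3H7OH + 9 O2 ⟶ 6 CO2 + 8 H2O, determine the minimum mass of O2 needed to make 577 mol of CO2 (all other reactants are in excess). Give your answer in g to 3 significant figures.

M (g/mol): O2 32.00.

n(CO2) = 577.0 mol
n(O2) = (9/6) × 577.0 = 865.5 mol
mass = 865.5 × 32.00 = 27700 g

27700 g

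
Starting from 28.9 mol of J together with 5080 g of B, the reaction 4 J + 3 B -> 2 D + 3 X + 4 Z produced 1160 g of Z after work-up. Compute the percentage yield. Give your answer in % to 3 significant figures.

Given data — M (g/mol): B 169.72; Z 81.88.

n(J) = 28.90 mol
n(B) = 5080 / 169.72 = 29.93 mol
n/ν → J: 7.225, B: 9.977; J is limiting.
theoretical n(Z) = (4/4) × 28.90 = 28.90 mol → 2366 g
% yield = 1160 / 2366 × 100 = 49.03 %

49.0 %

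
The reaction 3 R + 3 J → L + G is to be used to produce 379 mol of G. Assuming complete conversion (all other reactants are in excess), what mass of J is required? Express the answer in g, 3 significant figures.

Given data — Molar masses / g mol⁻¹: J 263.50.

n(G) = 379.0 mol
n(J) = (3/1) × 379.0 = 1137 mol
mass = 1137 × 263.50 = 299600 g

300000 g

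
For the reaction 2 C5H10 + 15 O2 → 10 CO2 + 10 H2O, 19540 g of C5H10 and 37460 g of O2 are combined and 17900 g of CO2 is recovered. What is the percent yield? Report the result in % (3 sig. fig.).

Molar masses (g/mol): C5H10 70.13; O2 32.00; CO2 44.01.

52.1 %

n(C5H10) = 19540 / 70.13 = 278.6 mol
n(O2) = 37460 / 32.00 = 1171 mol
n/ν for C5H10 = 278.6/2 = 139.3
n/ν for O2 = 1171/15 = 78.07
Smallest n/ν is O2 → limiting reagent.
theoretical n(CO2) = (10/15) × 1171 = 780.7 mol → 34360 g
% yield = 17900 / 34360 × 100 = 52.10 %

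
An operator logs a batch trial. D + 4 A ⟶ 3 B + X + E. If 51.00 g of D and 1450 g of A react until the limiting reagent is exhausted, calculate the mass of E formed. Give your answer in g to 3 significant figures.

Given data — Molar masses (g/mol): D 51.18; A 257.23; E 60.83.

n(D) = 51.00 / 51.18 = 0.9965 mol
n(A) = 1450 / 257.23 = 5.637 mol
n/ν → D: 0.9965, A: 1.409; D is limiting.
n(E) = (1/1) × 0.9965 = 0.9965 mol
mass = 0.9965 × 60.83 = 60.62 g

60.6 g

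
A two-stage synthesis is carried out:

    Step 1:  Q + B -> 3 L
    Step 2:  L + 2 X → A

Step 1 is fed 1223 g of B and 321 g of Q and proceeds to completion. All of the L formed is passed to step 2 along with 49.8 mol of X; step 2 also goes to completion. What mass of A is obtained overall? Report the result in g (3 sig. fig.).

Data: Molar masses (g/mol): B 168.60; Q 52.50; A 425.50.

7800 g

Step 1:
n(B) = 1223 / 168.60 = 7.254 mol
n(Q) = 321.0 / 52.50 = 6.114 mol
n/ν → B: 7.254, Q: 6.114; Q is limiting.
n(L) produced = (3/1) × 6.114 = 18.34 mol
Step 2:
n(L) available = 18.34 mol
n(X) = 49.80 mol
n/ν → L: 18.34, X: 24.90; L is limiting.
n(A) = (1/1) × 18.34 = 18.34 mol
mass = 18.34 × 425.50 = 7804 g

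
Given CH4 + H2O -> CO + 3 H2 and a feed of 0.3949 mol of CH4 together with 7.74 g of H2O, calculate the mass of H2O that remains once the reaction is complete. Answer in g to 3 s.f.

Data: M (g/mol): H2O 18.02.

0.624 g

n(CH4) = 0.3949 mol
n(H2O) = 7.740 / 18.02 = 0.4295 mol
n/ν → CH4: 0.3949, H2O: 0.4295; CH4 is limiting.
H2O consumed = (1/1) × 0.3949 = 0.3949 mol
H2O remaining = 0.4295 − 0.3949 = 0.03460 mol
mass = 0.03460 × 18.02 = 0.6235 g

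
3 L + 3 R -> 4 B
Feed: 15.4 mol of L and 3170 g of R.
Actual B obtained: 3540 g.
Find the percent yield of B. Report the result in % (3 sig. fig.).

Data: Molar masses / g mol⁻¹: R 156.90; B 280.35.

n(L) = 15.40 mol
n(R) = 3170 / 156.90 = 20.20 mol
n/ν for L = 15.40/3 = 5.133
n/ν for R = 20.20/3 = 6.733
Smallest n/ν is L → limiting reagent.
theoretical n(B) = (4/3) × 15.40 = 20.53 mol → 5756 g
% yield = 3540 / 5756 × 100 = 61.50 %

61.5 %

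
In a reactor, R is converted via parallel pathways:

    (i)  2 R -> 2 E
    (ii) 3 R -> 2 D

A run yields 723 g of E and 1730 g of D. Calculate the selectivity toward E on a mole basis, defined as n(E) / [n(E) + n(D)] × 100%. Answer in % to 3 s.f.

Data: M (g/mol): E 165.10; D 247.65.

38.5 %

n(E) = 723 / 165.10 = 4.379 mol
n(D) = 1730 / 247.65 = 6.986 mol
selectivity = 4.379/(4.379+6.986) × 100 = 38.53 %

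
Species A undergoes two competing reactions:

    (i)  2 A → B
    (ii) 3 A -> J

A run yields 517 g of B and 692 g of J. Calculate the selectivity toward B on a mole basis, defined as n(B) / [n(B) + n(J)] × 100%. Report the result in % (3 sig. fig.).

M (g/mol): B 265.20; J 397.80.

52.8 %

n(B) = 517 / 265.20 = 1.949 mol
n(J) = 692 / 397.80 = 1.740 mol
selectivity = 1.949/(1.949+1.740) × 100 = 52.83 %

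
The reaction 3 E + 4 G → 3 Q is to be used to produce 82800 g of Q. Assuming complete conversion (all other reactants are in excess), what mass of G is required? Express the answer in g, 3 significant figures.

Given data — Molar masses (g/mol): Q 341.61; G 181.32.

58600 g

n(Q) = 82800 / 341.61 = 242.4 mol
n(G) = (4/3) × 242.4 = 323.2 mol
mass = 323.2 × 181.32 = 58600 g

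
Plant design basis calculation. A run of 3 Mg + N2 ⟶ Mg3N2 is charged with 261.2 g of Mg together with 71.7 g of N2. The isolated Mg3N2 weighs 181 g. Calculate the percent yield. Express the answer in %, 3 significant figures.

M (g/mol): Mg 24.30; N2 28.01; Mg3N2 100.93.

n(Mg) = 261.2 / 24.30 = 10.75 mol
n(N2) = 71.70 / 28.01 = 2.560 mol
n/ν → Mg: 3.583, N2: 2.560; N2 is limiting.
theoretical n(Mg3N2) = (1/1) × 2.560 = 2.560 mol → 258.4 g
% yield = 181 / 258.4 × 100 = 70.05 %

70.1 %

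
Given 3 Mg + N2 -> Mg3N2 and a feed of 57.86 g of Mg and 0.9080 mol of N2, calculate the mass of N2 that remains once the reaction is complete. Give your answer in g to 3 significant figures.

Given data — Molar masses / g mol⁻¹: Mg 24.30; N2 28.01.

3.20 g

n(Mg) = 57.86 / 24.30 = 2.381 mol
n(N2) = 0.9080 mol
n/ν → Mg: 0.7937, N2: 0.9080; Mg is limiting.
N2 consumed = (1/3) × 2.381 = 0.7937 mol
N2 remaining = 0.9080 − 0.7937 = 0.1143 mol
mass = 0.1143 × 28.01 = 3.202 g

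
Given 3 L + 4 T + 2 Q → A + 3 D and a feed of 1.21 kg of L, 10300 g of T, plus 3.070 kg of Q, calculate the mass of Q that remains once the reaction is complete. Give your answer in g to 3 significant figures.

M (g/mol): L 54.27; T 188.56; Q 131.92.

1110 g

n(L) = 1.210×1000 / 54.27 = 22.30 mol
n(T) = 10300 / 188.56 = 54.62 mol
n(Q) = 3.070×1000 / 131.92 = 23.27 mol
n/ν for L = 22.30/3 = 7.433
n/ν for T = 54.62/4 = 13.66
n/ν for Q = 23.27/2 = 11.64
Smallest n/ν is L → limiting reagent.
Q consumed = (2/3) × 22.30 = 14.87 mol
Q remaining = 23.27 − 14.87 = 8.400 mol
mass = 8.400 × 131.92 = 1108 g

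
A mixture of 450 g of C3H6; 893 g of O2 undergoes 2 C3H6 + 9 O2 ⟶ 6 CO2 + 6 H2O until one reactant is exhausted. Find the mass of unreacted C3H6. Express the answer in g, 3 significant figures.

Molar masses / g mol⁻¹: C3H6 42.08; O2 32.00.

n(C3H6) = 450.0 / 42.08 = 10.69 mol
n(O2) = 893.0 / 32.00 = 27.91 mol
n/ν for C3H6 = 10.69/2 = 5.345
n/ν for O2 = 27.91/9 = 3.101
Smallest n/ν is O2 → limiting reagent.
C3H6 consumed = (2/9) × 27.91 = 6.202 mol
C3H6 remaining = 10.69 − 6.202 = 4.488 mol
mass = 4.488 × 42.08 = 188.9 g

189 g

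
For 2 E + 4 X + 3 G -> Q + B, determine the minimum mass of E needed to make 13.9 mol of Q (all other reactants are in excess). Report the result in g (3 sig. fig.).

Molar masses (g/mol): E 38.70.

n(Q) = 13.90 mol
n(E) = (2/1) × 13.90 = 27.80 mol
mass = 27.80 × 38.70 = 1076 g

1080 g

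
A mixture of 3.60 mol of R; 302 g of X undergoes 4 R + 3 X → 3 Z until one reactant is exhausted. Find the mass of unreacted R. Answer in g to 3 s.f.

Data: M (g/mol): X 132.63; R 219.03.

n(R) = 3.600 mol
n(X) = 302.0 / 132.63 = 2.277 mol
n/ν for R = 3.600/4 = 0.9000
n/ν for X = 2.277/3 = 0.7590
Smallest n/ν is X → limiting reagent.
R consumed = (4/3) × 2.277 = 3.036 mol
R remaining = 3.600 − 3.036 = 0.5640 mol
mass = 0.5640 × 219.03 = 123.5 g

124 g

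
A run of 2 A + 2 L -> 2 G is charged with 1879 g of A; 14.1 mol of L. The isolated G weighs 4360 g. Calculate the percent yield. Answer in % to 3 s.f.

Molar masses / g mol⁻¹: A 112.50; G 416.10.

74.3 %

n(A) = 1879 / 112.50 = 16.70 mol
n(L) = 14.10 mol
n/ν → A: 8.350, L: 7.050; L is limiting.
theoretical n(G) = (2/2) × 14.10 = 14.10 mol → 5867 g
% yield = 4360 / 5867 × 100 = 74.31 %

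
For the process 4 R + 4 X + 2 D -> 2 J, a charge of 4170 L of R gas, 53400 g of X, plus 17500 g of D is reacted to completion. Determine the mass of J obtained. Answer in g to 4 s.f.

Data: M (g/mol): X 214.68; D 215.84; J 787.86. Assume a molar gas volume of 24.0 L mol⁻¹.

63880 g

n(R) = 4170 / 24.0 = 173.8 mol
n(X) = 53400 / 214.68 = 248.7 mol
n(D) = 17500 / 215.84 = 81.08 mol
n/ν → R: 43.45, X: 62.18, D: 40.54; D is limiting.
n(J) = (2/2) × 81.08 = 81.08 mol
mass = 81.08 × 787.86 = 63880 g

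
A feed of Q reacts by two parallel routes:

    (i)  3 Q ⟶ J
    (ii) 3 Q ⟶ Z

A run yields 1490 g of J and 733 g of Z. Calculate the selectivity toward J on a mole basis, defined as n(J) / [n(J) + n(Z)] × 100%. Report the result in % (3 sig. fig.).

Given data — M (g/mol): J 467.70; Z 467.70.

n(J) = 1490 / 467.70 = 3.186 mol
n(Z) = 733 / 467.70 = 1.567 mol
selectivity = 3.186/(3.186+1.567) × 100 = 67.03 %

67.0 %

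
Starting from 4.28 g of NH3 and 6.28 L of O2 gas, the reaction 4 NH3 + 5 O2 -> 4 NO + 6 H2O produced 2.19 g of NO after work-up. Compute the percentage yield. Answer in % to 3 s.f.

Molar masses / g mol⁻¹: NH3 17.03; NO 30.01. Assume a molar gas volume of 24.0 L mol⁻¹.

34.9 %

n(NH3) = 4.280 / 17.03 = 0.2513 mol
n(O2) = 6.280 / 24.0 = 0.2617 mol
n/ν for NH3 = 0.2513/4 = 0.06283
n/ν for O2 = 0.2617/5 = 0.05234
Smallest n/ν is O2 → limiting reagent.
theoretical n(NO) = (4/5) × 0.2617 = 0.2094 mol → 6.284 g
% yield = 2.19 / 6.284 × 100 = 34.85 %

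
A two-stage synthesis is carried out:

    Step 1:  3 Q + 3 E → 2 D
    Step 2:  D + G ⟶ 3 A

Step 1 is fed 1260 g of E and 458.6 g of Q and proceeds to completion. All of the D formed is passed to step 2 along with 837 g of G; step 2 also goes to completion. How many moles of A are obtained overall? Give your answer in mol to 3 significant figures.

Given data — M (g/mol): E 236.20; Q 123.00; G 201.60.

Step 1:
n(E) = 1260 / 236.20 = 5.334 mol
n(Q) = 458.6 / 123.00 = 3.728 mol
n/ν for E = 5.334/3 = 1.778
n/ν for Q = 3.728/3 = 1.243
Smallest n/ν is Q → limiting reagent.
n(D) produced = (2/3) × 3.728 = 2.485 mol
Step 2:
n(D) available = 2.485 mol
n(G) = 837.0 / 201.60 = 4.152 mol
n/ν for D = 2.485/1 = 2.485
n/ν for G = 4.152/1 = 4.152
Smallest n/ν is D → limiting reagent.
n(A) = (3/1) × 2.485 = 7.455 mol

7.46 mol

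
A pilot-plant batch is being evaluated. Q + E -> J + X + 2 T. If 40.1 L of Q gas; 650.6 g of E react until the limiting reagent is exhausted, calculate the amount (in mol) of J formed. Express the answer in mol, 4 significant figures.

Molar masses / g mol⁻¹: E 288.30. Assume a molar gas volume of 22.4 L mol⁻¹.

n(Q) = 40.10 / 22.4 = 1.790 mol
n(E) = 650.6 / 288.30 = 2.257 mol
n/ν for Q = 1.790/1 = 1.790
n/ν for E = 2.257/1 = 2.257
Smallest n/ν is Q → limiting reagent.
n(J) = (1/1) × 1.790 = 1.790 mol

1.790 mol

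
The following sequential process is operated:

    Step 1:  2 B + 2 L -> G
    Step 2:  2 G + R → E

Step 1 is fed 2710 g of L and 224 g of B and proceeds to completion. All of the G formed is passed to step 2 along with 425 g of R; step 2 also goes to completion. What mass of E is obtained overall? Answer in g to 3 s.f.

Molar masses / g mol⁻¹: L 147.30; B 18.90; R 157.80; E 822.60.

2220 g

Step 1:
n(L) = 2710 / 147.30 = 18.40 mol
n(B) = 224.0 / 18.90 = 11.85 mol
n/ν for L = 18.40/2 = 9.200
n/ν for B = 11.85/2 = 5.925
Smallest n/ν is B → limiting reagent.
n(G) produced = (1/2) × 11.85 = 5.925 mol
Step 2:
n(G) available = 5.925 mol
n(R) = 425.0 / 157.80 = 2.693 mol
n/ν for G = 5.925/2 = 2.963
n/ν for R = 2.693/1 = 2.693
Smallest n/ν is R → limiting reagent.
n(E) = (1/1) × 2.693 = 2.693 mol
mass = 2.693 × 822.60 = 2215 g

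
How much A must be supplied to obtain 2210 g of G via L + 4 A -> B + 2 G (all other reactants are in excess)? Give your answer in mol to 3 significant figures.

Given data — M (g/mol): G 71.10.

62.2 mol

n(G) = 2210 / 71.10 = 31.08 mol
n(A) = (4/2) × 31.08 = 62.16 mol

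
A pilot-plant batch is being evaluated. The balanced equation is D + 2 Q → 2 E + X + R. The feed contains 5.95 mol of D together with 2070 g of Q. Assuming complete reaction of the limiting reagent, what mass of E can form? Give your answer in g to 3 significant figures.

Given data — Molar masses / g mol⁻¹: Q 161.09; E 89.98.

1070 g

n(D) = 5.950 mol
n(Q) = 2070 / 161.09 = 12.85 mol
n/ν → D: 5.950, Q: 6.425; D is limiting.
n(E) = (2/1) × 5.950 = 11.90 mol
mass = 11.90 × 89.98 = 1071 g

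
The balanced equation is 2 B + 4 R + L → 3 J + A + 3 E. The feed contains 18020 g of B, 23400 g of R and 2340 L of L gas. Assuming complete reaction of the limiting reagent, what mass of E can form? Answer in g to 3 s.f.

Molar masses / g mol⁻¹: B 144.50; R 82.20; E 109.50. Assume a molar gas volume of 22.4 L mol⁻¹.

20500 g

n(B) = 18020 / 144.50 = 124.7 mol
n(R) = 23400 / 82.20 = 284.7 mol
n(L) = 2340 / 22.4 = 104.5 mol
n/ν for B = 124.7/2 = 62.35
n/ν for R = 284.7/4 = 71.18
n/ν for L = 104.5/1 = 104.5
Smallest n/ν is B → limiting reagent.
n(E) = (3/2) × 124.7 = 187.1 mol
mass = 187.1 × 109.50 = 20490 g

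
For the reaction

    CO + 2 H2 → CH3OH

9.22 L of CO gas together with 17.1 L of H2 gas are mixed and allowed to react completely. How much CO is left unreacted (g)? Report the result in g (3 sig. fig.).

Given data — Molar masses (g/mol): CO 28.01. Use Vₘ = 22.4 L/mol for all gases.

0.838 g

n(CO) = 9.220 / 22.4 = 0.4116 mol
n(H2) = 17.10 / 22.4 = 0.7634 mol
n/ν for CO = 0.4116/1 = 0.4116
n/ν for H2 = 0.7634/2 = 0.3817
Smallest n/ν is H2 → limiting reagent.
CO consumed = (1/2) × 0.7634 = 0.3817 mol
CO remaining = 0.4116 − 0.3817 = 0.02990 mol
mass = 0.02990 × 28.01 = 0.8375 g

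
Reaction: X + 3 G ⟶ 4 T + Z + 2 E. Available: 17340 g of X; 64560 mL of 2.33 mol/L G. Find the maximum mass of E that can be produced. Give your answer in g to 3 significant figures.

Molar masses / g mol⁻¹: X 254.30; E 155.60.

15600 g

n(X) = 17340 / 254.30 = 68.19 mol
n(G) = 2.33 × 64560/1000 = 150.4 mol
n/ν for X = 68.19/1 = 68.19
n/ν for G = 150.4/3 = 50.13
Smallest n/ν is G → limiting reagent.
n(E) = (2/3) × 150.4 = 100.3 mol
mass = 100.3 × 155.60 = 15610 g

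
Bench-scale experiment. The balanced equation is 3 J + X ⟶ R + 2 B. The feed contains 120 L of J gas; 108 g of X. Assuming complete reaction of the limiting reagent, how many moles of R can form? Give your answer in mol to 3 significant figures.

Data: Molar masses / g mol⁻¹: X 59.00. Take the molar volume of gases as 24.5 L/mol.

n(J) = 120.0 / 24.5 = 4.898 mol
n(X) = 108.0 / 59.00 = 1.831 mol
n/ν → J: 1.633, X: 1.831; J is limiting.
n(R) = (1/3) × 4.898 = 1.633 mol

1.63 mol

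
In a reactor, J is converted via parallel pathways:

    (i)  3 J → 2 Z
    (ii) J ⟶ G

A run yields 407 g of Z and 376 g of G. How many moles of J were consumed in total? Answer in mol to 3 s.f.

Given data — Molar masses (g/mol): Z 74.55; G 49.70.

n(Z) = 407 / 74.55 = 5.459 mol
n(G) = 376 / 49.70 = 7.565 mol
n(J) via (i) = (3/2)×5.459 = 8.189 mol
n(J) via (ii) = (1/1)×7.565 = 7.565 mol
total n(J) = 8.189 + 7.565 = 15.75 mol

15.8 mol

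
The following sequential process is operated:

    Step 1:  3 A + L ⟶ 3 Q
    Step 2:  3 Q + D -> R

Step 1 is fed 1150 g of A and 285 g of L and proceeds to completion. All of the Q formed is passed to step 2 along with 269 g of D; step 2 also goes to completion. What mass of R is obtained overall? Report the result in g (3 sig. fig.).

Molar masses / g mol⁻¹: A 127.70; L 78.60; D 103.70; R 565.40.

Step 1:
n(A) = 1150 / 127.70 = 9.005 mol
n(L) = 285.0 / 78.60 = 3.626 mol
n/ν for A = 9.005/3 = 3.002
n/ν for L = 3.626/1 = 3.626
Smallest n/ν is A → limiting reagent.
n(Q) produced = (3/3) × 9.005 = 9.005 mol
Step 2:
n(Q) available = 9.005 mol
n(D) = 269.0 / 103.70 = 2.594 mol
n/ν for Q = 9.005/3 = 3.002
n/ν for D = 2.594/1 = 2.594
Smallest n/ν is D → limiting reagent.
n(R) = (1/1) × 2.594 = 2.594 mol
mass = 2.594 × 565.40 = 1467 g

1470 g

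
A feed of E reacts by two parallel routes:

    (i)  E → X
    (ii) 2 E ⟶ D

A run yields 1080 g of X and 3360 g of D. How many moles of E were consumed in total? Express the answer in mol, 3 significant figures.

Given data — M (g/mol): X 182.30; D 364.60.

n(X) = 1080 / 182.30 = 5.924 mol
n(D) = 3360 / 364.60 = 9.216 mol
n(E) via (i) = (1/1)×5.924 = 5.924 mol
n(E) via (ii) = (2/1)×9.216 = 18.43 mol
total n(E) = 5.924 + 18.43 = 24.35 mol

24.4 mol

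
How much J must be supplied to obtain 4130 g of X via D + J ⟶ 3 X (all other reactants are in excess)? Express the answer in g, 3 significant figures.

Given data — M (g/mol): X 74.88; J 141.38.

2600 g

n(X) = 4130 / 74.88 = 55.15 mol
n(J) = (1/3) × 55.15 = 18.38 mol
mass = 18.38 × 141.38 = 2599 g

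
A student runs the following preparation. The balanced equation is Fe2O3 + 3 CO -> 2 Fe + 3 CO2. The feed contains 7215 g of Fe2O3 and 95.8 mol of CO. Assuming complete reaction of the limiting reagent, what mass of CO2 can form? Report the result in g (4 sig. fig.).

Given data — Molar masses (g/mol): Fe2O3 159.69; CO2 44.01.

n(Fe2O3) = 7215 / 159.69 = 45.18 mol
n(CO) = 95.80 mol
n/ν → Fe2O3: 45.18, CO: 31.93; CO is limiting.
n(CO2) = (3/3) × 95.80 = 95.80 mol
mass = 95.80 × 44.01 = 4216 g

4216 g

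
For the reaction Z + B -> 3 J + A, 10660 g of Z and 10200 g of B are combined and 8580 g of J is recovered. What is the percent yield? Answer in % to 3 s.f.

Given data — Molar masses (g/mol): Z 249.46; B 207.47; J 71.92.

n(Z) = 10660 / 249.46 = 42.73 mol
n(B) = 10200 / 207.47 = 49.16 mol
n/ν for Z = 42.73/1 = 42.73
n/ν for B = 49.16/1 = 49.16
Smallest n/ν is Z → limiting reagent.
theoretical n(J) = (3/1) × 42.73 = 128.2 mol → 9220 g
% yield = 8580 / 9220 × 100 = 93.06 %

93.1 %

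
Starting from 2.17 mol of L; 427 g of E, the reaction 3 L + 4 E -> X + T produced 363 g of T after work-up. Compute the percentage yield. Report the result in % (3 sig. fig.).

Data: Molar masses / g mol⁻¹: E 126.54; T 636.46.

n(L) = 2.170 mol
n(E) = 427.0 / 126.54 = 3.374 mol
n/ν for L = 2.170/3 = 0.7233
n/ν for E = 3.374/4 = 0.8435
Smallest n/ν is L → limiting reagent.
theoretical n(T) = (1/3) × 2.170 = 0.7233 mol → 460.4 g
% yield = 363 / 460.4 × 100 = 78.84 %

78.8 %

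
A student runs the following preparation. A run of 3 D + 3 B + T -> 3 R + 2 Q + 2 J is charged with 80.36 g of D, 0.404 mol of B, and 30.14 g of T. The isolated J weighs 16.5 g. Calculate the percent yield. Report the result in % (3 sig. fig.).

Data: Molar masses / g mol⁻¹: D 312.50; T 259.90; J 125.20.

n(D) = 80.36 / 312.50 = 0.2572 mol
n(B) = 0.4040 mol
n(T) = 30.14 / 259.90 = 0.1160 mol
n/ν → D: 0.08573, B: 0.1347, T: 0.1160; D is limiting.
theoretical n(J) = (2/3) × 0.2572 = 0.1715 mol → 21.47 g
% yield = 16.5 / 21.47 × 100 = 76.85 %

76.9 %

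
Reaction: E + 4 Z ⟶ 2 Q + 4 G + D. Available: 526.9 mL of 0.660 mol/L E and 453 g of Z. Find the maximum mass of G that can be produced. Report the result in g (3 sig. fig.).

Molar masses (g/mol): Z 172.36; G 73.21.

n(E) = 0.660 × 526.9/1000 = 0.3478 mol
n(Z) = 453.0 / 172.36 = 2.628 mol
n/ν → E: 0.3478, Z: 0.6570; E is limiting.
n(G) = (4/1) × 0.3478 = 1.391 mol
mass = 1.391 × 73.21 = 101.8 g

102 g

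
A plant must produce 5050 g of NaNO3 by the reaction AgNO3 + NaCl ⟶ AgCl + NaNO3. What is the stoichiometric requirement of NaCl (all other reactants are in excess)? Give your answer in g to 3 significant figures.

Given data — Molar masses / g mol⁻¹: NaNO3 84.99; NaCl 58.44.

3470 g

n(NaNO3) = 5050 / 84.99 = 59.42 mol
n(NaCl) = (1/1) × 59.42 = 59.42 mol
mass = 59.42 × 58.44 = 3473 g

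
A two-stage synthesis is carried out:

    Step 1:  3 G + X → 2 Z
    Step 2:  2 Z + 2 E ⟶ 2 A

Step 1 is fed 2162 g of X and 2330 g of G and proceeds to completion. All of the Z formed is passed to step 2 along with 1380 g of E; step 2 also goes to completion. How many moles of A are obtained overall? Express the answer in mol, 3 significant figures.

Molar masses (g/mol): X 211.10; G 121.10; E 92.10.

12.8 mol

Step 1:
n(X) = 2162 / 211.10 = 10.24 mol
n(G) = 2330 / 121.10 = 19.24 mol
n/ν for X = 10.24/1 = 10.24
n/ν for G = 19.24/3 = 6.413
Smallest n/ν is G → limiting reagent.
n(Z) produced = (2/3) × 19.24 = 12.83 mol
Step 2:
n(Z) available = 12.83 mol
n(E) = 1380 / 92.10 = 14.98 mol
n/ν for Z = 12.83/2 = 6.415
n/ν for E = 14.98/2 = 7.490
Smallest n/ν is Z → limiting reagent.
n(A) = (2/2) × 12.83 = 12.83 mol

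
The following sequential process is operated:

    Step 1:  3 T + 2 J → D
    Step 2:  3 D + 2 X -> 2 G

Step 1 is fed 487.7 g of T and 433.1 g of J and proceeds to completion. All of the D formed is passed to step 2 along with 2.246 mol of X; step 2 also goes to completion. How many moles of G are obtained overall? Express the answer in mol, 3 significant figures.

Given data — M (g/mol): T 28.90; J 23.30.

2.25 mol

Step 1:
n(T) = 487.7 / 28.90 = 16.88 mol
n(J) = 433.1 / 23.30 = 18.59 mol
n/ν → T: 5.627, J: 9.295; T is limiting.
n(D) produced = (1/3) × 16.88 = 5.627 mol
Step 2:
n(D) available = 5.627 mol
n(X) = 2.246 mol
n/ν → D: 1.876, X: 1.123; X is limiting.
n(G) = (2/2) × 2.246 = 2.246 mol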